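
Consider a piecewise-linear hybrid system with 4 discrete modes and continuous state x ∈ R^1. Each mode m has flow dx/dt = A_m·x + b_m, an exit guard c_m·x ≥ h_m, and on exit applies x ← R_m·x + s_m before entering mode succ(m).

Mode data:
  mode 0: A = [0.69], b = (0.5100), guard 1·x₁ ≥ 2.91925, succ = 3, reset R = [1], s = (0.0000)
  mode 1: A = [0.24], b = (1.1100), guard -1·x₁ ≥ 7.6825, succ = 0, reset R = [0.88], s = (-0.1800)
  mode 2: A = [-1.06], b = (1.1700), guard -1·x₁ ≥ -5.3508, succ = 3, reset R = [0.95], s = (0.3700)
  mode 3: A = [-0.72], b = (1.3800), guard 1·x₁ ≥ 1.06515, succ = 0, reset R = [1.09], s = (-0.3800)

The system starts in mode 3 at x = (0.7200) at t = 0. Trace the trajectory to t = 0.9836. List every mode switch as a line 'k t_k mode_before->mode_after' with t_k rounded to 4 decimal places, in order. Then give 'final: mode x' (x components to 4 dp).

Mode 3: guard c·x = 1.0652 hit at Δt = 0.4726 (t = 0.4726), x⁻ = (1.0651) → reset → x⁺ = (0.7810), jump to mode 0
Mode 0: flow for 0.5110 to horizon, guard not reached → x = (1.4236)

1 0.4726 3->0
final: 0 1.4236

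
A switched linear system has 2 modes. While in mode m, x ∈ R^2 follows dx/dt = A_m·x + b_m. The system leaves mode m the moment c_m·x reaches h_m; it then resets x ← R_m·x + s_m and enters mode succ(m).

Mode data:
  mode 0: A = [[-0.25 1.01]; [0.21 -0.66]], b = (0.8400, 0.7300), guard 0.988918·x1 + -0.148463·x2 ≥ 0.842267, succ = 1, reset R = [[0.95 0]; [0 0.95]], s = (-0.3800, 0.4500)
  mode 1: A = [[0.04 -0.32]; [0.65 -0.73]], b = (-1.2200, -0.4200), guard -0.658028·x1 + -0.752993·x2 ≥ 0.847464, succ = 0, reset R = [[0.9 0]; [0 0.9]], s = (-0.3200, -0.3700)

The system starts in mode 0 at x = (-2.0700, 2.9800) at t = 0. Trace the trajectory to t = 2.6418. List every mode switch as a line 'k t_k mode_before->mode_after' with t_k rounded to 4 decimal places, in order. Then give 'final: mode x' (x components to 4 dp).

Mode 0: guard c·x = 0.8423 hit at Δt = 0.9588 (t = 0.9588), x⁻ = (1.1638, 2.0788) → reset → x⁺ = (0.7256, 2.4249), jump to mode 1
Mode 1: guard c·x = 0.8475 hit at Δt = 1.3508 (t = 2.3096), x⁻ = (-1.5025, 0.1875) → reset → x⁺ = (-1.6722, -0.2012), jump to mode 0
Mode 0: flow for 0.3322 to horizon, guard not reached → x = (-1.3089, -0.0369)

1 0.9588 0->1
2 2.3096 1->0
final: 0 -1.3089 -0.0369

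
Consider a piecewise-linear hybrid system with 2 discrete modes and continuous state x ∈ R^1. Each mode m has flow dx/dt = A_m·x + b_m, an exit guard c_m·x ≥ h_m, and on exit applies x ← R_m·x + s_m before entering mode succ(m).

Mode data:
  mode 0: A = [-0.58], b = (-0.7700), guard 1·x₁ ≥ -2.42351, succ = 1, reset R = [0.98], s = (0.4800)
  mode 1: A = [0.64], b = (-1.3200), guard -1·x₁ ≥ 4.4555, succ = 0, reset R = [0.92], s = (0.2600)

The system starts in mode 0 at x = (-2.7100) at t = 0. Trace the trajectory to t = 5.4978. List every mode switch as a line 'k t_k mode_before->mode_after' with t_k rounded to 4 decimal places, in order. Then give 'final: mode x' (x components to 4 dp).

Mode 0: guard c·x = -2.4235 hit at Δt = 0.4004 (t = 0.4004), x⁻ = (-2.4235) → reset → x⁺ = (-1.8950), jump to mode 1
Mode 1: guard c·x = 4.4555 hit at Δt = 0.7796 (t = 1.1800), x⁻ = (-4.4555) → reset → x⁺ = (-3.8391), jump to mode 0
Mode 0: guard c·x = -2.4235 hit at Δt = 1.4298 (t = 2.6098), x⁻ = (-2.4235) → reset → x⁺ = (-1.8950), jump to mode 1
Mode 1: guard c·x = 4.4555 hit at Δt = 0.7796 (t = 3.3894), x⁻ = (-4.4555) → reset → x⁺ = (-3.8391), jump to mode 0
Mode 0: guard c·x = -2.4235 hit at Δt = 1.4298 (t = 4.8192), x⁻ = (-2.4235) → reset → x⁺ = (-1.8950), jump to mode 1
Mode 1: flow for 0.6786 to horizon, guard not reached → x = (-4.0476)

1 0.4004 0->1
2 1.1800 1->0
3 2.6098 0->1
4 3.3894 1->0
5 4.8192 0->1
final: 1 -4.0476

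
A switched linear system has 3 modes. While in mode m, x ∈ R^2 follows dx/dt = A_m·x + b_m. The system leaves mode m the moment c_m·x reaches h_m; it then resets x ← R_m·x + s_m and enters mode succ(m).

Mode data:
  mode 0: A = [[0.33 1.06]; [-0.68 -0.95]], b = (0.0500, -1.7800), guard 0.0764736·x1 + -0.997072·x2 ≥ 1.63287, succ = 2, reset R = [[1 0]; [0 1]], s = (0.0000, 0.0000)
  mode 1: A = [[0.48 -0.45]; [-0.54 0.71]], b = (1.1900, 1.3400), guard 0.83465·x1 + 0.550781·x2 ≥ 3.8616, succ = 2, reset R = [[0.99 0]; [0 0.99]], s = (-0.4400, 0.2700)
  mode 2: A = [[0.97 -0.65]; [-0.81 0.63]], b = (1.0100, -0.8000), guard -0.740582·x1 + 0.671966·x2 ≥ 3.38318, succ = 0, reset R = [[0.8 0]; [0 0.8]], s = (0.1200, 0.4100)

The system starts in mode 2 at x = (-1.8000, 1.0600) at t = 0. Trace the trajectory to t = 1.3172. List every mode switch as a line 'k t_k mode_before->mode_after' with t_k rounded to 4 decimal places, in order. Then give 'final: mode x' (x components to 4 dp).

1 0.4687 2->0
final: 0 -1.4873 0.5063

Mode 2: guard c·x = 3.3832 hit at Δt = 0.4687 (t = 0.4687), x⁻ = (-2.7865, 1.9637) → reset → x⁺ = (-2.1092, 1.9810), jump to mode 0
Mode 0: flow for 0.8485 to horizon, guard not reached → x = (-1.4873, 0.5063)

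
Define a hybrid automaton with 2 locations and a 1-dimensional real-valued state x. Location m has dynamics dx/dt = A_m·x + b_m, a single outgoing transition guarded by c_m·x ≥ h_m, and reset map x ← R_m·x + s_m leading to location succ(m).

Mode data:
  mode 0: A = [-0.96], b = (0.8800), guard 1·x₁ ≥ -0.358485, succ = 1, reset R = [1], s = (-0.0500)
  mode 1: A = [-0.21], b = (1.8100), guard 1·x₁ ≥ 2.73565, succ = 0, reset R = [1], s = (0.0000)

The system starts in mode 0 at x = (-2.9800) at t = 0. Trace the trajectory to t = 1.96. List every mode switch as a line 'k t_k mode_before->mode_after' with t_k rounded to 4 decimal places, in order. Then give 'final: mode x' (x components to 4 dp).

Mode 0: guard c·x = -0.3585 hit at Δt = 1.1636 (t = 1.1636), x⁻ = (-0.3585) → reset → x⁺ = (-0.4085), jump to mode 1
Mode 1: flow for 0.7964 to horizon, guard not reached → x = (0.9818)

1 1.1636 0->1
final: 1 0.9818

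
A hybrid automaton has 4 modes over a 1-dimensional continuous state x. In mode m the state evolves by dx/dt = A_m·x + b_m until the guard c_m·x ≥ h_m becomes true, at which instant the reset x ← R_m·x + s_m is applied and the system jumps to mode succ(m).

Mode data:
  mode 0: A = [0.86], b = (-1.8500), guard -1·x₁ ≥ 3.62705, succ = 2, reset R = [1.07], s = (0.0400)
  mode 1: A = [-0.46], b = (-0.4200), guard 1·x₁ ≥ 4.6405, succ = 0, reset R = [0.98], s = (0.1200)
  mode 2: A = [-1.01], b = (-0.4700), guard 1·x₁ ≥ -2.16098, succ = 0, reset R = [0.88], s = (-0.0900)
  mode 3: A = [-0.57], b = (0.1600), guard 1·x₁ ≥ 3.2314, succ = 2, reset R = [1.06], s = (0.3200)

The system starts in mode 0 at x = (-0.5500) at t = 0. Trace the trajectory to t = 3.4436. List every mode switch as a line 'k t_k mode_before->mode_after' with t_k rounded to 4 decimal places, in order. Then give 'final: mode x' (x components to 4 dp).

Mode 0: guard c·x = 3.6271 hit at Δt = 0.8842 (t = 0.8842), x⁻ = (-3.6271) → reset → x⁺ = (-3.8409), jump to mode 2
Mode 2: guard c·x = -2.1610 hit at Δt = 0.6817 (t = 1.5659), x⁻ = (-2.1610) → reset → x⁺ = (-1.9917), jump to mode 0
Mode 0: guard c·x = 3.6271 hit at Δt = 0.3869 (t = 1.9528), x⁻ = (-3.6270) → reset → x⁺ = (-3.8409), jump to mode 2
Mode 2: guard c·x = -2.1610 hit at Δt = 0.6817 (t = 2.6345), x⁻ = (-2.1610) → reset → x⁺ = (-1.9917), jump to mode 0
Mode 0: guard c·x = 3.6271 hit at Δt = 0.3869 (t = 3.0214), x⁻ = (-3.6271) → reset → x⁺ = (-3.8409), jump to mode 2
Mode 2: flow for 0.4222 to horizon, guard not reached → x = (-2.6690)

1 0.8842 0->2
2 1.5659 2->0
3 1.9528 0->2
4 2.6345 2->0
5 3.0214 0->2
final: 2 -2.6690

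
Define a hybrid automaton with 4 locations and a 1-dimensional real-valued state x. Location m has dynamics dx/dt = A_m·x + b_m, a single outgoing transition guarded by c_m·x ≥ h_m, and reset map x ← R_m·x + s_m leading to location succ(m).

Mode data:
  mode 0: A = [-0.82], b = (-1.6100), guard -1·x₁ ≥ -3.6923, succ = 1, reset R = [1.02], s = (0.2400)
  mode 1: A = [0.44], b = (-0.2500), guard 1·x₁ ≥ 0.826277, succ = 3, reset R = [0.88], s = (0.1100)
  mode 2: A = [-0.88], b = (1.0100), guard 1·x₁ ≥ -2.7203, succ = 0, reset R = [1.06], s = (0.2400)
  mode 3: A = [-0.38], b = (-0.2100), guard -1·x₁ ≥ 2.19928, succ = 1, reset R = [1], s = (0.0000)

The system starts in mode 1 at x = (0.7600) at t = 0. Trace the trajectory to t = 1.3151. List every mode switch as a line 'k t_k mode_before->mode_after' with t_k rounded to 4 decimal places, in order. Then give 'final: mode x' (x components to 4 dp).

Mode 1: guard c·x = 0.8263 hit at Δt = 0.6745 (t = 0.6745), x⁻ = (0.8263) → reset → x⁺ = (0.8371), jump to mode 3
Mode 3: flow for 0.6406 to horizon, guard not reached → x = (0.5368)

1 0.6745 1->3
final: 3 0.5368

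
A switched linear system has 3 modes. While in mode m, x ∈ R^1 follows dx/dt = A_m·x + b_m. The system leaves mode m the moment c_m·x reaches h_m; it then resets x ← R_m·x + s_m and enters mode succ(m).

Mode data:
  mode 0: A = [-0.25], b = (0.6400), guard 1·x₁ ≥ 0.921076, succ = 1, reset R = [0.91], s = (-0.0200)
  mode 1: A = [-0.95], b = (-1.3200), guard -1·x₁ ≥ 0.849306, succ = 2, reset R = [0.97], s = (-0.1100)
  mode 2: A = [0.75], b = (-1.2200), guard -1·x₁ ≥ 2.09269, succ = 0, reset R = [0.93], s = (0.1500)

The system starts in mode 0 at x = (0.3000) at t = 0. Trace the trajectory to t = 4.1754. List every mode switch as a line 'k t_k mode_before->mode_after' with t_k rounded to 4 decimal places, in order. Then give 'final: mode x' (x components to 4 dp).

1 1.2853 0->1
2 2.7672 1->2
3 3.2650 2->0
final: 0 -0.9095

Mode 0: guard c·x = 0.9211 hit at Δt = 1.2853 (t = 1.2853), x⁻ = (0.9211) → reset → x⁺ = (0.8182), jump to mode 1
Mode 1: guard c·x = 0.8493 hit at Δt = 1.4819 (t = 2.7672), x⁻ = (-0.8493) → reset → x⁺ = (-0.9338), jump to mode 2
Mode 2: guard c·x = 2.0927 hit at Δt = 0.4978 (t = 3.2650), x⁻ = (-2.0927) → reset → x⁺ = (-1.7962), jump to mode 0
Mode 0: flow for 0.9104 to horizon, guard not reached → x = (-0.9095)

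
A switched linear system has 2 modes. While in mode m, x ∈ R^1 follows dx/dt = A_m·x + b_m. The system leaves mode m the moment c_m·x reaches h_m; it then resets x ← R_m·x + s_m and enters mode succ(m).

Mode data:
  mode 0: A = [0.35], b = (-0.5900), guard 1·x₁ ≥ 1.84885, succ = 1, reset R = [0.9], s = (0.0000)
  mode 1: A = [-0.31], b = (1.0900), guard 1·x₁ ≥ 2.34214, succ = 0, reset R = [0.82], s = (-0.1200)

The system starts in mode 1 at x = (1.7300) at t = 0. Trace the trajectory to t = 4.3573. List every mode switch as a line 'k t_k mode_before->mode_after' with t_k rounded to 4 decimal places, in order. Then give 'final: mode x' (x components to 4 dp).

1 1.3537 1->0
2 2.3567 0->1
3 3.8275 1->0
final: 0 1.8240

Mode 1: guard c·x = 2.3421 hit at Δt = 1.3537 (t = 1.3537), x⁻ = (2.3421) → reset → x⁺ = (1.8006), jump to mode 0
Mode 0: guard c·x = 1.8489 hit at Δt = 1.0030 (t = 2.3567), x⁻ = (1.8489) → reset → x⁺ = (1.6640), jump to mode 1
Mode 1: guard c·x = 2.3421 hit at Δt = 1.4708 (t = 3.8275), x⁻ = (2.3421) → reset → x⁺ = (1.8006), jump to mode 0
Mode 0: flow for 0.5298 to horizon, guard not reached → x = (1.8240)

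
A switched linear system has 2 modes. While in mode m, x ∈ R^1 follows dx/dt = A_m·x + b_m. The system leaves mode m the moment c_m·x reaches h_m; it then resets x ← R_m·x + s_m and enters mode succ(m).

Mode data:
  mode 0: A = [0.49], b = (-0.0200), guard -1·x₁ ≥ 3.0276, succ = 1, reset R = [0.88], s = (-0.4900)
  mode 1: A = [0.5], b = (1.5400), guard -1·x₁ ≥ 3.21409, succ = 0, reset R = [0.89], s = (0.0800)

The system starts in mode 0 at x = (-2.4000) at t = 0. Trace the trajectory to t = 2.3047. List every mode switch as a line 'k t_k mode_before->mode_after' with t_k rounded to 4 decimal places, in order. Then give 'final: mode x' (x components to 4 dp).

Mode 0: guard c·x = 3.0276 hit at Δt = 0.4670 (t = 0.4670), x⁻ = (-3.0276) → reset → x⁺ = (-3.1543), jump to mode 1
Mode 1: guard c·x = 3.2141 hit at Δt = 1.1811 (t = 1.6481), x⁻ = (-3.2141) → reset → x⁺ = (-2.7805), jump to mode 0
Mode 0: guard c·x = 3.0276 hit at Δt = 0.1713 (t = 1.8194), x⁻ = (-3.0276) → reset → x⁺ = (-3.1543), jump to mode 1
Mode 1: flow for 0.4853 to horizon, guard not reached → x = (-3.1747)

1 0.4670 0->1
2 1.6481 1->0
3 1.8194 0->1
final: 1 -3.1747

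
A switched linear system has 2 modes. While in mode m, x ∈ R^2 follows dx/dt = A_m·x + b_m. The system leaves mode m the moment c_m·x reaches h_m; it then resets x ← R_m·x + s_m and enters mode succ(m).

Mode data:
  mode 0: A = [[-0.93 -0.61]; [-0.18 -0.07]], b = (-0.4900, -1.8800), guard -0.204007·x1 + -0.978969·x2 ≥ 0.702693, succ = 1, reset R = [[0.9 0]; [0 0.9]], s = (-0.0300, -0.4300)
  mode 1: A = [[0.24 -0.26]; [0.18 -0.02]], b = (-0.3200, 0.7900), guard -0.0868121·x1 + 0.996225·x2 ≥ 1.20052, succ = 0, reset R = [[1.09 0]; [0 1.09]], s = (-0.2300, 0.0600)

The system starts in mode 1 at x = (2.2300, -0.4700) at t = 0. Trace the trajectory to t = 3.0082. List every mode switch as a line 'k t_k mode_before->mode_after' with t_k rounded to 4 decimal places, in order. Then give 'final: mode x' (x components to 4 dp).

Mode 1: guard c·x = 1.2005 hit at Δt = 1.5589 (t = 1.5589), x⁻ = (2.4330, 1.4171) → reset → x⁺ = (2.4219, 1.6046), jump to mode 0
Mode 0: guard c·x = 0.7027 hit at Δt = 1.1456 (t = 2.7045), x⁻ = (0.4284, -0.8071) → reset → x⁺ = (0.3555, -1.1563), jump to mode 1
Mode 1: flow for 0.3037 to horizon, guard not reached → x = (0.3655, -0.8904)

1 1.5589 1->0
2 2.7045 0->1
final: 1 0.3655 -0.8904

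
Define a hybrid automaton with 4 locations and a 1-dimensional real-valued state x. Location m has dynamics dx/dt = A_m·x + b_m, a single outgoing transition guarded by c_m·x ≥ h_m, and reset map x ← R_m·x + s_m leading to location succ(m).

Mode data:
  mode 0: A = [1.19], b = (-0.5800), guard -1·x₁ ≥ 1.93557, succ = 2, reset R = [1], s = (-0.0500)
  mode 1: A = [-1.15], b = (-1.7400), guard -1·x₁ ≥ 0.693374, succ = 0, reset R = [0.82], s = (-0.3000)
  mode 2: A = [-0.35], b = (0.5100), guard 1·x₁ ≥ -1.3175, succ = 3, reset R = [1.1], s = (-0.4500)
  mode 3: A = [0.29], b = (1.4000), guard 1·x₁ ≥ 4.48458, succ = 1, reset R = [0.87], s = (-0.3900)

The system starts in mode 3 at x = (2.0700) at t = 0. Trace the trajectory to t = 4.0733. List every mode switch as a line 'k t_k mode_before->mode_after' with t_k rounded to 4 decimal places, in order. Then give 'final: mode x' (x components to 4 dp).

Mode 3: guard c·x = 4.4846 hit at Δt = 1.0350 (t = 1.0350), x⁻ = (4.4846) → reset → x⁺ = (3.5116), jump to mode 1
Mode 1: guard c·x = 0.6934 hit at Δt = 1.5767 (t = 2.6117), x⁻ = (-0.6934) → reset → x⁺ = (-0.8686), jump to mode 0
Mode 0: guard c·x = 1.9356 hit at Δt = 0.4878 (t = 3.0995), x⁻ = (-1.9356) → reset → x⁺ = (-1.9856), jump to mode 2
Mode 2: guard c·x = -1.3175 hit at Δt = 0.6164 (t = 3.7159), x⁻ = (-1.3175) → reset → x⁺ = (-1.8992), jump to mode 3
Mode 3: flow for 0.3574 to horizon, guard not reached → x = (-1.5794)

1 1.0350 3->1
2 2.6117 1->0
3 3.0995 0->2
4 3.7159 2->3
final: 3 -1.5794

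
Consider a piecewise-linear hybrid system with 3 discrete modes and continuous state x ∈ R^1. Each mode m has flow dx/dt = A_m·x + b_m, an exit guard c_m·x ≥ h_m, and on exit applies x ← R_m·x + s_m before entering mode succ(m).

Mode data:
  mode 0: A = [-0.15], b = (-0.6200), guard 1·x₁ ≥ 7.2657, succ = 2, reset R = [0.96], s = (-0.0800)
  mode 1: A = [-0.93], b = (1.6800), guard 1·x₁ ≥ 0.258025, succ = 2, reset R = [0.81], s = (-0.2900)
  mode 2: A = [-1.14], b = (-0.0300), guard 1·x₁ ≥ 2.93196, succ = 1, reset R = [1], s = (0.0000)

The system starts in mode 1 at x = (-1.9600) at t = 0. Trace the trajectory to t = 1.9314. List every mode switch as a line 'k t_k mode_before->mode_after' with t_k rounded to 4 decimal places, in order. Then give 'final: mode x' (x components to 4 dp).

1 0.9558 1->2
final: 2 -0.0443

Mode 1: guard c·x = 0.2580 hit at Δt = 0.9558 (t = 0.9558), x⁻ = (0.2580) → reset → x⁺ = (-0.0810), jump to mode 2
Mode 2: flow for 0.9756 to horizon, guard not reached → x = (-0.0443)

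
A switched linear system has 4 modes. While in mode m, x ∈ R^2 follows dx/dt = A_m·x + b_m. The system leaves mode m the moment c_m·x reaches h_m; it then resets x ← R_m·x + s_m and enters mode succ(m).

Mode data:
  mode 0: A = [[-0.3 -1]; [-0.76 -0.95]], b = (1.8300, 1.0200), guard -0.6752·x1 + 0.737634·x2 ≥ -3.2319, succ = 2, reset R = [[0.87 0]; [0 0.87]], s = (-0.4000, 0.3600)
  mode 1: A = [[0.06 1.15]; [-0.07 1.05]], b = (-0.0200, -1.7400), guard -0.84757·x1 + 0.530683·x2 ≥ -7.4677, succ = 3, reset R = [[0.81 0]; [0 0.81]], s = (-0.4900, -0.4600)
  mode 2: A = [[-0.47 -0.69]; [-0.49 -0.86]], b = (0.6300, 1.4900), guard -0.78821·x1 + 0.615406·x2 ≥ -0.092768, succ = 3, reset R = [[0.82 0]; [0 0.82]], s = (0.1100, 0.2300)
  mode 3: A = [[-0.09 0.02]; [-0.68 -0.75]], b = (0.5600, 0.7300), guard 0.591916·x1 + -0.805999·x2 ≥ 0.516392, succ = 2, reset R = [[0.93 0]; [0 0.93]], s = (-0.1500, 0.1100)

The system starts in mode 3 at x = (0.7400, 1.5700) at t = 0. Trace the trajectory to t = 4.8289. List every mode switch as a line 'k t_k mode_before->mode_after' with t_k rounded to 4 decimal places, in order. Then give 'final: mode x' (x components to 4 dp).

Mode 3: guard c·x = 0.5164 hit at Δt = 1.5175 (t = 1.5175), x⁻ = (1.4667, 0.4364) → reset → x⁺ = (1.2140, 0.5159), jump to mode 2
Mode 2: guard c·x = -0.0928 hit at Δt = 1.0892 (t = 2.6067), x⁻ = (0.8279, 0.9097) → reset → x⁺ = (0.7889, 0.9759), jump to mode 3
Mode 3: guard c·x = 0.5164 hit at Δt = 1.2149 (t = 3.8216), x⁻ = (1.3668, 0.3631) → reset → x⁺ = (1.1211, 0.4477), jump to mode 2
Mode 2: flow for 1.0073 to horizon, guard not reached → x = (0.8185, 0.8752)

1 1.5175 3->2
2 2.6067 2->3
3 3.8216 3->2
final: 2 0.8185 0.8752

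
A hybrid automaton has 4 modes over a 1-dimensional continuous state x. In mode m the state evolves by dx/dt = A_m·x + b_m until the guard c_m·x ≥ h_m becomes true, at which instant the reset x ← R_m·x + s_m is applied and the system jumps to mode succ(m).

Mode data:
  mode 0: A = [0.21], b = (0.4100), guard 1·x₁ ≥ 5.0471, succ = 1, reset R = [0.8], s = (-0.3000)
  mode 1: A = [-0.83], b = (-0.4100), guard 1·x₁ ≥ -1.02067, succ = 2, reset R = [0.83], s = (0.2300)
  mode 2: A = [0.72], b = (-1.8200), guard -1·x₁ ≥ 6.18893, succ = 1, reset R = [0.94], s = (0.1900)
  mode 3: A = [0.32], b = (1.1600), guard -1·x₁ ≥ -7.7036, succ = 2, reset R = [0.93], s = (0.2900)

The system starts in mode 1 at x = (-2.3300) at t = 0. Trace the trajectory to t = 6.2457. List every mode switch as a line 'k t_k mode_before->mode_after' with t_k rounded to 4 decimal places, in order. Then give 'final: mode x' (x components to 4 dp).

1 1.5045 1->2
2 2.9204 2->1
3 5.6637 1->2
final: 2 -2.2541

Mode 1: guard c·x = -1.0207 hit at Δt = 1.5045 (t = 1.5045), x⁻ = (-1.0207) → reset → x⁺ = (-0.6172), jump to mode 2
Mode 2: guard c·x = 6.1889 hit at Δt = 1.4159 (t = 2.9204), x⁻ = (-6.1889) → reset → x⁺ = (-5.6276), jump to mode 1
Mode 1: guard c·x = -1.0207 hit at Δt = 2.7433 (t = 5.6637), x⁻ = (-1.0207) → reset → x⁺ = (-0.6172), jump to mode 2
Mode 2: flow for 0.5820 to horizon, guard not reached → x = (-2.2541)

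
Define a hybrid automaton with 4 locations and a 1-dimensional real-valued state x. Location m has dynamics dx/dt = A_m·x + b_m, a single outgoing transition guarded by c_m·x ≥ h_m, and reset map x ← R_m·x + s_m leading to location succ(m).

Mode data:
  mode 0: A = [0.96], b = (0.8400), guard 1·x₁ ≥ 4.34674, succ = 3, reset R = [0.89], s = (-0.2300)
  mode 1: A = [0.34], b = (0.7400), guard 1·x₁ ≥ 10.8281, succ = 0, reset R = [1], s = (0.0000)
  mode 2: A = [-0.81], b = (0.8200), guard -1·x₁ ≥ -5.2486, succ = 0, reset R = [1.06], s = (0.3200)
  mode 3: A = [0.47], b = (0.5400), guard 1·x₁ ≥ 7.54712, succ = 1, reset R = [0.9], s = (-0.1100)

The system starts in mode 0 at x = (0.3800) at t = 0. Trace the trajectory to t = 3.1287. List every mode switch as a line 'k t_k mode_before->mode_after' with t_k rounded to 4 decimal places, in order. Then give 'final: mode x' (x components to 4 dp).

Mode 0: guard c·x = 4.3467 hit at Δt = 1.4851 (t = 1.4851), x⁻ = (4.3467) → reset → x⁺ = (3.6386), jump to mode 3
Mode 3: guard c·x = 7.5471 hit at Δt = 1.2699 (t = 2.7550), x⁻ = (7.5471) → reset → x⁺ = (6.6824), jump to mode 1
Mode 1: flow for 0.3737 to horizon, guard not reached → x = (7.8826)

1 1.4851 0->3
2 2.7550 3->1
final: 1 7.8826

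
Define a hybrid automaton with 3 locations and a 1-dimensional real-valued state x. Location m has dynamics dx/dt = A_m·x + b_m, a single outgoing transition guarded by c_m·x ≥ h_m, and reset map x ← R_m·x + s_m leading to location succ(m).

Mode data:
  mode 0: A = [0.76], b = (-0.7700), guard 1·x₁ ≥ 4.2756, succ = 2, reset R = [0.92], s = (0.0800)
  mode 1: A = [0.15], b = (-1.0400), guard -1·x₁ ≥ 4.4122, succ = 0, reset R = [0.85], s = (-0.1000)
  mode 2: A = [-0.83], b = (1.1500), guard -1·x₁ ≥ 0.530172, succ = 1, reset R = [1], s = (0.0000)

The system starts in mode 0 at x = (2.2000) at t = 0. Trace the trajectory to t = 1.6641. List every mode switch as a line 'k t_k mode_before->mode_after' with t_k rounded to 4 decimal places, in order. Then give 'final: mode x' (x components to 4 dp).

1 1.3305 0->2
final: 2 3.3779

Mode 0: guard c·x = 4.2756 hit at Δt = 1.3305 (t = 1.3305), x⁻ = (4.2756) → reset → x⁺ = (4.0136), jump to mode 2
Mode 2: flow for 0.3336 to horizon, guard not reached → x = (3.3779)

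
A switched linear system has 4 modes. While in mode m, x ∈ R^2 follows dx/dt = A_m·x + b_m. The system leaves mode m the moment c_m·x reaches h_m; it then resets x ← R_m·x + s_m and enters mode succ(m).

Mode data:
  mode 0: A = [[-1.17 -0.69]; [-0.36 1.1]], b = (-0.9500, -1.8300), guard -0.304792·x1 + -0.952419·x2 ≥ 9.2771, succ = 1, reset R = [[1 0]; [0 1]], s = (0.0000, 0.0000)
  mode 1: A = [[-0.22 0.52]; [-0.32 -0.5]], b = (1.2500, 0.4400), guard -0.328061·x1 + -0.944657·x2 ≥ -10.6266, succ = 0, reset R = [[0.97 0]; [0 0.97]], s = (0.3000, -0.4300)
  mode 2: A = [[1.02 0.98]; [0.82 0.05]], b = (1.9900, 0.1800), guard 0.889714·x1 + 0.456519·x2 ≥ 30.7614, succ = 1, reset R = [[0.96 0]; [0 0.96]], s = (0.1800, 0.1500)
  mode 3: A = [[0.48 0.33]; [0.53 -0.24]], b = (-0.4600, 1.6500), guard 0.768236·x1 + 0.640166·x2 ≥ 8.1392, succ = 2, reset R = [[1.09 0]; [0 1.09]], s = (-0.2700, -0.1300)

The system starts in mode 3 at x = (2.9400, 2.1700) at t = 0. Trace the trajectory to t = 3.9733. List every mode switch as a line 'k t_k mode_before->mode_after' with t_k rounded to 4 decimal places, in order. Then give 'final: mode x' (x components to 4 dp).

1 1.0985 3->2
2 1.8709 2->1
3 2.9255 1->0
final: 0 8.4461 -8.8993

Mode 3: guard c·x = 8.1392 hit at Δt = 1.0985 (t = 1.0985), x⁻ = (6.0349, 5.4719) → reset → x⁺ = (6.3081, 5.8344), jump to mode 2
Mode 2: guard c·x = 30.7614 hit at Δt = 0.7724 (t = 1.8709), x⁻ = (26.5904, 15.5603) → reset → x⁺ = (25.7068, 15.0879), jump to mode 1
Mode 1: guard c·x = -10.6266 hit at Δt = 1.0546 (t = 2.9255), x⁻ = (25.4464, 2.4121) → reset → x⁺ = (24.9830, 1.9097), jump to mode 0
Mode 0: flow for 1.0478 to horizon, guard not reached → x = (8.4461, -8.8993)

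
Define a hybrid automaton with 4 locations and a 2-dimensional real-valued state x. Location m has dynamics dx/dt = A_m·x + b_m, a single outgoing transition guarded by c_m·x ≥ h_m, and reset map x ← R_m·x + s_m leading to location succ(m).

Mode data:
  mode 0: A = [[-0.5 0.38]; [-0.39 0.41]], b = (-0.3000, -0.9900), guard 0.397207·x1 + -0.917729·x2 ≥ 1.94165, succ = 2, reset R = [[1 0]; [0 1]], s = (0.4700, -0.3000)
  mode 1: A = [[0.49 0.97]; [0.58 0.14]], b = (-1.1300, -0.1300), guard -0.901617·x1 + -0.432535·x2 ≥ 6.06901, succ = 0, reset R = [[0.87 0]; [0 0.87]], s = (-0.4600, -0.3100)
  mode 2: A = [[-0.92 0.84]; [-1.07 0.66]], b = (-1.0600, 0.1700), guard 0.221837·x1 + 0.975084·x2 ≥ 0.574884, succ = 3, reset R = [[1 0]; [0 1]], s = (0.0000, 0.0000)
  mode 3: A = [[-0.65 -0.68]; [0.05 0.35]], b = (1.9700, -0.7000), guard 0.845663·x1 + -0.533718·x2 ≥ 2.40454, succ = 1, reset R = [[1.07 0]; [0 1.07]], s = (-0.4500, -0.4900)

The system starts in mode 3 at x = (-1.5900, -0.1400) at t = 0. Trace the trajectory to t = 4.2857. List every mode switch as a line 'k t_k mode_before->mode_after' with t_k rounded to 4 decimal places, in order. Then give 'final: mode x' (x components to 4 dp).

Mode 3: guard c·x = 2.4045 hit at Δt = 1.4721 (t = 1.4721), x⁻ = (1.8531, -1.5691) → reset → x⁺ = (1.5328, -2.1690), jump to mode 1
Mode 1: guard c·x = 6.0690 hit at Δt = 1.5533 (t = 3.0254), x⁻ = (-4.8647, -3.8909) → reset → x⁺ = (-4.6923, -3.6951), jump to mode 0
Mode 0: guard c·x = 1.9417 hit at Δt = 0.4446 (t = 3.4700), x⁻ = (-4.4627, -4.0472) → reset → x⁺ = (-3.9927, -4.3472), jump to mode 2
Mode 2: flow for 0.8157 to horizon, guard not reached → x = (-4.1186, -2.4467)

1 1.4721 3->1
2 3.0254 1->0
3 3.4700 0->2
final: 2 -4.1186 -2.4467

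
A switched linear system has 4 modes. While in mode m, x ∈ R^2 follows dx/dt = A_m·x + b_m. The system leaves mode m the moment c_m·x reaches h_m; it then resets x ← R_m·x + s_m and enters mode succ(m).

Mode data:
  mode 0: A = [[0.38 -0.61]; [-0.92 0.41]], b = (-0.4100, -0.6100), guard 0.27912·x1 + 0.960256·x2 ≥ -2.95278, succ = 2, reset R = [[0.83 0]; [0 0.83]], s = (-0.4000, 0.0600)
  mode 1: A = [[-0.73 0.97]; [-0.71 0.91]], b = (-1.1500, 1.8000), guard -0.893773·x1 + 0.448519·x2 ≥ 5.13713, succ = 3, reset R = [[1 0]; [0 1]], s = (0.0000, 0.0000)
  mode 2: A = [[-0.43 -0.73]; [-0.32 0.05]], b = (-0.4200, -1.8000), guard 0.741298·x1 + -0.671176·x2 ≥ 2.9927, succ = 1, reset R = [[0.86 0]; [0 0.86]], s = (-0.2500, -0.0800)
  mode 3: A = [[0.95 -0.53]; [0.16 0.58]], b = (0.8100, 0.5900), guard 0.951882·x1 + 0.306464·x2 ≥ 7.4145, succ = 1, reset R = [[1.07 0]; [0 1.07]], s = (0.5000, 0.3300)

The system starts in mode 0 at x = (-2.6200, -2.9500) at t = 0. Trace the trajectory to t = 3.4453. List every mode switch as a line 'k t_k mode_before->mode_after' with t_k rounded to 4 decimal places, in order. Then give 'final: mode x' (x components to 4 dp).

Mode 0: guard c·x = -2.9528 hit at Δt = 0.9927 (t = 0.9927), x⁻ = (-2.3384, -2.3953) → reset → x⁺ = (-2.3408, -1.9281), jump to mode 2
Mode 2: guard c·x = 2.9927 hit at Δt = 1.2947 (t = 2.2874), x⁻ = (0.3929, -4.0249) → reset → x⁺ = (0.0879, -3.5414), jump to mode 1
Mode 1: flow for 1.1579 to horizon, guard not reached → x = (-3.8631, -3.8523)

1 0.9927 0->2
2 2.2874 2->1
final: 1 -3.8631 -3.8523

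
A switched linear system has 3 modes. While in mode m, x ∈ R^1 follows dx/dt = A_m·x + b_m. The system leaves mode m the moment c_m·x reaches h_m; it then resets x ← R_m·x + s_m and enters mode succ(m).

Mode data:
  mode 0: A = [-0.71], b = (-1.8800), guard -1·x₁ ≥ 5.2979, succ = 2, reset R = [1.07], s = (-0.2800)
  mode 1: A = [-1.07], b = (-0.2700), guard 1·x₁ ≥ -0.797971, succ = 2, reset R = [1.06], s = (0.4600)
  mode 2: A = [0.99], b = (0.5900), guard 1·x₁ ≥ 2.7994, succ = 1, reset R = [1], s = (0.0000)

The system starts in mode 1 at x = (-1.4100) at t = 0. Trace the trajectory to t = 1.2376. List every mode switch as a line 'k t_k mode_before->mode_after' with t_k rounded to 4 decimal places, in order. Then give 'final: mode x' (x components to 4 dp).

1 0.7030 1->2
final: 2 -0.2393

Mode 1: guard c·x = -0.7980 hit at Δt = 0.7030 (t = 0.7030), x⁻ = (-0.7980) → reset → x⁺ = (-0.3858), jump to mode 2
Mode 2: flow for 0.5346 to horizon, guard not reached → x = (-0.2393)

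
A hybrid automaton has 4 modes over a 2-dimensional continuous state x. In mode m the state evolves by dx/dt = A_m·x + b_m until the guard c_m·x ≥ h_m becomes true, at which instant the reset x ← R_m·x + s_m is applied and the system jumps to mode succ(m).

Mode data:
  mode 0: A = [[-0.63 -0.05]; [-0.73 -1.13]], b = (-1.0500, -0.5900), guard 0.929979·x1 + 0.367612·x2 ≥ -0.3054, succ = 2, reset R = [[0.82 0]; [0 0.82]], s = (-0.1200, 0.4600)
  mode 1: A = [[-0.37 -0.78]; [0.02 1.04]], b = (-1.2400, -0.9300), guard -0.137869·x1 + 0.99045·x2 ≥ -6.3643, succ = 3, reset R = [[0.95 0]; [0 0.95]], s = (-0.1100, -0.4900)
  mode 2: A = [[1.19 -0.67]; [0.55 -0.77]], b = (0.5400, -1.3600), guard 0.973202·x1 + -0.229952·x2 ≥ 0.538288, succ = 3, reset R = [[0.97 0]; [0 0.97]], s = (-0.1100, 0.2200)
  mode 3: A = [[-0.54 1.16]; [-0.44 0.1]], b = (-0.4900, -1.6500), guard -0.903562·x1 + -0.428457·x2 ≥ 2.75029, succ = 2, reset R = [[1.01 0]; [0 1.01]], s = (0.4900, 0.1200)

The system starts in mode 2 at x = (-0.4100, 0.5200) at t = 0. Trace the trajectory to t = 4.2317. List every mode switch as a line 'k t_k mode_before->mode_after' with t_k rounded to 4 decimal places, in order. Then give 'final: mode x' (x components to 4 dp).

Mode 2: guard c·x = 0.5383 hit at Δt = 1.3573 (t = 1.3573), x⁻ = (0.3037, -1.0557) → reset → x⁺ = (0.1846, -0.8040), jump to mode 3
Mode 3: guard c·x = 2.7503 hit at Δt = 1.0692 (t = 2.4265), x⁻ = (-1.9228, -2.3641) → reset → x⁺ = (-1.4520, -2.2677), jump to mode 2
Mode 2: guard c·x = 0.5383 hit at Δt = 1.4035 (t = 3.8300), x⁻ = (0.0070, -2.3114) → reset → x⁺ = (-0.1032, -2.0221), jump to mode 3
Mode 3: flow for 0.4017 to horizon, guard not reached → x = (-1.2519, -2.6605)

1 1.3573 2->3
2 2.4265 3->2
3 3.8300 2->3
final: 3 -1.2519 -2.6605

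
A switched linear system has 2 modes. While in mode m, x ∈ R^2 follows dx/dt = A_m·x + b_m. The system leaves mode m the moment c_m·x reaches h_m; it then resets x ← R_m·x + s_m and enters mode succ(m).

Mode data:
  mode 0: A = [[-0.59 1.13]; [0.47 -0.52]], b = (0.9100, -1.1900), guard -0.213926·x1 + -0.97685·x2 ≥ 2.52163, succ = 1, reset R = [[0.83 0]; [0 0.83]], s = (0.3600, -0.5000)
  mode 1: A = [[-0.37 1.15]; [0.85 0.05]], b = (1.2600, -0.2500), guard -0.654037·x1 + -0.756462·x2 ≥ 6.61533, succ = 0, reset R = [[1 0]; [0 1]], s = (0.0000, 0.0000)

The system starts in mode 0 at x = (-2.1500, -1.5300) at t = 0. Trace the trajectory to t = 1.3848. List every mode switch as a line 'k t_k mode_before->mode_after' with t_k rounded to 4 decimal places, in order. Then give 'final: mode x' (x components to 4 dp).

1 0.4809 0->1
final: 1 -2.8207 -4.1497

Mode 0: guard c·x = 2.5216 hit at Δt = 0.4809 (t = 0.4809), x⁻ = (-2.1136, -2.1185) → reset → x⁺ = (-1.3943, -2.2584), jump to mode 1
Mode 1: flow for 0.9039 to horizon, guard not reached → x = (-2.8207, -4.1497)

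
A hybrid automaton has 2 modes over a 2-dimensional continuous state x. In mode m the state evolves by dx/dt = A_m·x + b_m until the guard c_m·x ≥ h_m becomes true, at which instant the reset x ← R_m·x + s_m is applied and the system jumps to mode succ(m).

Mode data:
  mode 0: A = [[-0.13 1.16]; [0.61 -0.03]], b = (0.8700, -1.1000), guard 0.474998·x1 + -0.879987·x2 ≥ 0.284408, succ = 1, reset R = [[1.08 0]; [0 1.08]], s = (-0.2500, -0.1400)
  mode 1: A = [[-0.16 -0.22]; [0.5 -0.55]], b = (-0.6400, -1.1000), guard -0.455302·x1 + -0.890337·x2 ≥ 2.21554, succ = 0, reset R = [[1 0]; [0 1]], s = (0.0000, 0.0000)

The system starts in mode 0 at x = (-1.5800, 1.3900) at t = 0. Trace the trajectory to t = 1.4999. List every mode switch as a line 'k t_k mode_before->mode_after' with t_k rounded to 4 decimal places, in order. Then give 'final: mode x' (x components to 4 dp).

1 1.1481 0->1
final: 1 -0.2946 -0.7345

Mode 0: guard c·x = 0.2844 hit at Δt = 1.1481 (t = 1.1481), x⁻ = (0.1144, -0.2614) → reset → x⁺ = (-0.1264, -0.4224), jump to mode 1
Mode 1: flow for 0.3518 to horizon, guard not reached → x = (-0.2946, -0.7345)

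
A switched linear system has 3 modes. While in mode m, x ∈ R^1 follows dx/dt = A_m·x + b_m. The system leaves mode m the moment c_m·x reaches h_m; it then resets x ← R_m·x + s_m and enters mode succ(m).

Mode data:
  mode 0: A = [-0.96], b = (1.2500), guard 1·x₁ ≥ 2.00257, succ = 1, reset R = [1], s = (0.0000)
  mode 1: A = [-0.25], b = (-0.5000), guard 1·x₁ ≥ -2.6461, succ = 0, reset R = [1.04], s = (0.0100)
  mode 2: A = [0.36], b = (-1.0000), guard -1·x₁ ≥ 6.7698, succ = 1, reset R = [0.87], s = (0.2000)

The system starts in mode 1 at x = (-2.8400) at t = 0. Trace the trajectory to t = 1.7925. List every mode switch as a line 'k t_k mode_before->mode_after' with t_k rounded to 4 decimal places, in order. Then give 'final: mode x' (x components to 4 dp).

Mode 1: guard c·x = -2.6461 hit at Δt = 1.0498 (t = 1.0498), x⁻ = (-2.6461) → reset → x⁺ = (-2.7419), jump to mode 0
Mode 0: flow for 0.7427 to horizon, guard not reached → x = (-0.6802)

1 1.0498 1->0
final: 0 -0.6802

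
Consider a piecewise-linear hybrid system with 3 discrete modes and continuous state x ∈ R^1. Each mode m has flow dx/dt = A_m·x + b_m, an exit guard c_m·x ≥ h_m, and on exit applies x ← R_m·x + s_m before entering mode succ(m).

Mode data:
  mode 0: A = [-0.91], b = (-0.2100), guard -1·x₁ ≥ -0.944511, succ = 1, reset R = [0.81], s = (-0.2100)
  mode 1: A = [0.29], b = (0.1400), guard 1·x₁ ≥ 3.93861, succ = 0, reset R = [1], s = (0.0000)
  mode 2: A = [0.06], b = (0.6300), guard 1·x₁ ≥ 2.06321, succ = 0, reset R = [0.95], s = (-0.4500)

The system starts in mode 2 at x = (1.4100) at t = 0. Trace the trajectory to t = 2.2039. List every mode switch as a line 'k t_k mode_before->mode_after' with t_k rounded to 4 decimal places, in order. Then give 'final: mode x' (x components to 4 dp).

1 0.8899 2->0
2 1.3216 0->1
final: 1 0.8577

Mode 2: guard c·x = 2.0632 hit at Δt = 0.8899 (t = 0.8899), x⁻ = (2.0632) → reset → x⁺ = (1.5100), jump to mode 0
Mode 0: guard c·x = -0.9445 hit at Δt = 0.4317 (t = 1.3216), x⁻ = (0.9445) → reset → x⁺ = (0.5551), jump to mode 1
Mode 1: flow for 0.8823 to horizon, guard not reached → x = (0.8577)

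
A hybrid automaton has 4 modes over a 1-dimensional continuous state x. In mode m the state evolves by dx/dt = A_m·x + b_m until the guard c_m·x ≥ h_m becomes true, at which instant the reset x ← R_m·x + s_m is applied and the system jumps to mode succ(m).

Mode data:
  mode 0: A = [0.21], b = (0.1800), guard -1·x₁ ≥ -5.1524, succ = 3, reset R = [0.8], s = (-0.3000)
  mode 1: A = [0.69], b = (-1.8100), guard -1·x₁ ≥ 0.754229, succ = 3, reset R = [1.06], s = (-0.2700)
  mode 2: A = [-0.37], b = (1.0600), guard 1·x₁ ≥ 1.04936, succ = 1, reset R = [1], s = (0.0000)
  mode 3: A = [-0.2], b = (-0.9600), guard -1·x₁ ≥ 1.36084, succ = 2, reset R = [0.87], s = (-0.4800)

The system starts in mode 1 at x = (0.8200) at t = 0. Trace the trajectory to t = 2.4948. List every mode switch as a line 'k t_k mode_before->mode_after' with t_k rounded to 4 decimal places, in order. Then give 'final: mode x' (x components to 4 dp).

Mode 1: guard c·x = 0.7542 hit at Δt = 0.9095 (t = 0.9095), x⁻ = (-0.7542) → reset → x⁺ = (-1.0695), jump to mode 3
Mode 3: guard c·x = 1.3608 hit at Δt = 0.4066 (t = 1.3161), x⁻ = (-1.3608) → reset → x⁺ = (-1.6639), jump to mode 2
Mode 2: flow for 1.1787 to horizon, guard not reached → x = (-0.0632)

1 0.9095 1->3
2 1.3161 3->2
final: 2 -0.0632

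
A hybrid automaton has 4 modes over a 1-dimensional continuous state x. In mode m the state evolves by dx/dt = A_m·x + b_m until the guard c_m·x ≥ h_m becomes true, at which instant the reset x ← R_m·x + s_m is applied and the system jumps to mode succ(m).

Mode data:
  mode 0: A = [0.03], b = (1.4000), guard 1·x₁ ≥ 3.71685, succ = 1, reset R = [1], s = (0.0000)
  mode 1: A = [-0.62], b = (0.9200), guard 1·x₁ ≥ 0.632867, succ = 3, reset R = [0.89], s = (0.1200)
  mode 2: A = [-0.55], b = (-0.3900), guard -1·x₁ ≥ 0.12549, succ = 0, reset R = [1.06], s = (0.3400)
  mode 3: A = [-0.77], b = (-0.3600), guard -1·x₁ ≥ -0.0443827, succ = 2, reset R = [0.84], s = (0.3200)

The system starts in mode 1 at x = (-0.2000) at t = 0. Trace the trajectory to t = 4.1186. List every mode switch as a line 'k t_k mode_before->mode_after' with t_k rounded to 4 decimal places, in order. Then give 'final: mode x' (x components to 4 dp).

Mode 1: guard c·x = 0.6329 hit at Δt = 1.1007 (t = 1.1007), x⁻ = (0.6329) → reset → x⁺ = (0.6833), jump to mode 3
Mode 3: guard c·x = -0.0444 hit at Δt = 1.0520 (t = 2.1527), x⁻ = (0.0444) → reset → x⁺ = (0.3573), jump to mode 2
Mode 2: guard c·x = 0.1255 hit at Δt = 1.0960 (t = 3.2487), x⁻ = (-0.1255) → reset → x⁺ = (0.2070), jump to mode 0
Mode 0: flow for 0.8699 to horizon, guard not reached → x = (1.4463)

1 1.1007 1->3
2 2.1527 3->2
3 3.2487 2->0
final: 0 1.4463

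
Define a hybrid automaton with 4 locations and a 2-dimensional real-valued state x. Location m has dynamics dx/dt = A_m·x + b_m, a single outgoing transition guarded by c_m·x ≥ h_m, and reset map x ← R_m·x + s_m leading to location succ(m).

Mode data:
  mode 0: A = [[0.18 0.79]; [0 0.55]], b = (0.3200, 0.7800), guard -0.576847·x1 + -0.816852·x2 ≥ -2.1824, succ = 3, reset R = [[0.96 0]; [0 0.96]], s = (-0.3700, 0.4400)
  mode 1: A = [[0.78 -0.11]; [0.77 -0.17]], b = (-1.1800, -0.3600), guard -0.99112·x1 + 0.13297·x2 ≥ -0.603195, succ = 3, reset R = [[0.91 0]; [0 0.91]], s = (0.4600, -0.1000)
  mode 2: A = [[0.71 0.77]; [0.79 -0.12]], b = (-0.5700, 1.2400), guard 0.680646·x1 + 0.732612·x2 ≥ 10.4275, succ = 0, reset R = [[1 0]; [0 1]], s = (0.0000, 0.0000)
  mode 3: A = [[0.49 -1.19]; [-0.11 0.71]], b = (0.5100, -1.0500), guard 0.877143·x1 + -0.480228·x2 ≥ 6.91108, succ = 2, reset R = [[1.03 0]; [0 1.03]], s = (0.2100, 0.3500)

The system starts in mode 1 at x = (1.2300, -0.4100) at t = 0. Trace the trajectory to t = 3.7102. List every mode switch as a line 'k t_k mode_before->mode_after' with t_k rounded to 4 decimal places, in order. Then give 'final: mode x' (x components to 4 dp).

Mode 1: guard c·x = -0.6032 hit at Δt = 1.4917 (t = 1.4917), x⁻ = (0.6365, 0.2077) → reset → x⁺ = (1.0392, 0.0890), jump to mode 3
Mode 3: guard c·x = 6.9111 hit at Δt = 1.5084 (t = 3.0001), x⁻ = (6.0826, -3.2814) → reset → x⁺ = (6.4750, -3.0298), jump to mode 2
Mode 2: flow for 0.7101 to horizon, guard not reached → x = (9.6718, 2.2165)

1 1.4917 1->3
2 3.0001 3->2
final: 2 9.6718 2.2165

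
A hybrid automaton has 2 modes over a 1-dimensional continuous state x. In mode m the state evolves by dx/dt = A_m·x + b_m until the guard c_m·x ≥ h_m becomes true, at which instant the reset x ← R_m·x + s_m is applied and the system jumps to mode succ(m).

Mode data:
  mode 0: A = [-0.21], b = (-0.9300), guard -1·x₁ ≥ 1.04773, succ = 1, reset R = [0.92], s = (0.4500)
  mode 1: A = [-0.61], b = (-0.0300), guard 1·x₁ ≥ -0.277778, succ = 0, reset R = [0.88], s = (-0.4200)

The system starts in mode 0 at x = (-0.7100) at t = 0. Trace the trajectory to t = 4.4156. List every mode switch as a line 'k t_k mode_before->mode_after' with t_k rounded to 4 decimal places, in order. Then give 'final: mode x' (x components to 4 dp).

Mode 0: guard c·x = 1.0477 hit at Δt = 0.4534 (t = 0.4534), x⁻ = (-1.0477) → reset → x⁺ = (-0.5139), jump to mode 1
Mode 1: guard c·x = -0.2778 hit at Δt = 1.1631 (t = 1.6165), x⁻ = (-0.2778) → reset → x⁺ = (-0.6644), jump to mode 0
Mode 0: guard c·x = 1.0477 hit at Δt = 0.5114 (t = 2.1279), x⁻ = (-1.0477) → reset → x⁺ = (-0.5139), jump to mode 1
Mode 1: guard c·x = -0.2778 hit at Δt = 1.1631 (t = 3.2910), x⁻ = (-0.2778) → reset → x⁺ = (-0.6644), jump to mode 0
Mode 0: guard c·x = 1.0477 hit at Δt = 0.5114 (t = 3.8024), x⁻ = (-1.0477) → reset → x⁺ = (-0.5139), jump to mode 1
Mode 1: flow for 0.6132 to horizon, guard not reached → x = (-0.3689)

1 0.4534 0->1
2 1.6165 1->0
3 2.1279 0->1
4 3.2910 1->0
5 3.8024 0->1
final: 1 -0.3689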